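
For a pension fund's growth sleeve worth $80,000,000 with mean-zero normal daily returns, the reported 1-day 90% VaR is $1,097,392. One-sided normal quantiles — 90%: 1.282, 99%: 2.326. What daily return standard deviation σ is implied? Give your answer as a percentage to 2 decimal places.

VaR as a fraction: $1,097,392 / $80,000,000 = 1.372%.
σ = VaR / z = 1.372% / 1.282 = 1.070%.

1.07%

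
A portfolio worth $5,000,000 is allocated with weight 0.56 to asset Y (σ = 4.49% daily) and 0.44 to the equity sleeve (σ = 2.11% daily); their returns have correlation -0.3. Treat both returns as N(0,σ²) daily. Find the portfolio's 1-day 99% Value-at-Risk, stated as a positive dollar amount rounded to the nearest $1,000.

$280,000

σ_p² = 0.56²·4.49² + 0.44²·2.11² + 2·-0.3·0.56·0.44·4.49·2.11 = 5.7835 (%²).
σ_p = √5.7835 = 2.405%.
At 99%, z = 2.326.
VaR = 2.326 × 2.405% = 5.594%; on $5,000,000 that is $279,700.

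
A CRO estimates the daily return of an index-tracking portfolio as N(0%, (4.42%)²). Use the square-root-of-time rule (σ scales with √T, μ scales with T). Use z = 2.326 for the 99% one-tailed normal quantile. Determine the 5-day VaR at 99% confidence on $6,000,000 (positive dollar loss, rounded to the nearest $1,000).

$1,379,000

σ_{5d} = 4.42% × √5 = 9.883%.
VaR = 2.326 × 9.883% = 22.988%.
On $6,000,000: 0.22988 × $6,000,000 = $1,379,280.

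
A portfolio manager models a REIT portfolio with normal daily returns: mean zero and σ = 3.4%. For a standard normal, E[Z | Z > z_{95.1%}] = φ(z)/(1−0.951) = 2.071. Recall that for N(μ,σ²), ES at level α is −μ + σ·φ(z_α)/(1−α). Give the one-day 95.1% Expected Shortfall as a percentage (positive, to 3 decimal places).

ES = 3.4% × 2.071 = 7.041%.

7.041%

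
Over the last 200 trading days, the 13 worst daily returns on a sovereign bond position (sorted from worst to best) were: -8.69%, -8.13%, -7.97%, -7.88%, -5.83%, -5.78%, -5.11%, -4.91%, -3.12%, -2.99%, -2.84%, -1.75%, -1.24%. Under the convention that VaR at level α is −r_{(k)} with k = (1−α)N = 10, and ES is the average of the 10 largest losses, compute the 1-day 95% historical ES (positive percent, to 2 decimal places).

The 10 worst returns sum to -60.41%.
ES = −(-60.41%) / 10 = 6.041% ≈ 6.04%.

6.04%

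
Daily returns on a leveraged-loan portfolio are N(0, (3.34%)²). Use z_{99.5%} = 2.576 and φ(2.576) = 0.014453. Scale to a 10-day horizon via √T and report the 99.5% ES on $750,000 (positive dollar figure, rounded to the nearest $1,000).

σ_{10d} = 3.34% × √10 = 10.562%.
ES multiplier = φ(z)/(1−α) = 0.014453/0.005 = 2.891.
ES = 10.562% × 2.891 = 30.535%; on $750,000: $229,012.

$229,000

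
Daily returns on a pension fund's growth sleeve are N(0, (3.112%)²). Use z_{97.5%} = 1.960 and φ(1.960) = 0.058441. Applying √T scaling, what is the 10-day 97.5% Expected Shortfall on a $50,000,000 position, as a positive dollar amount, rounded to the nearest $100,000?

$11,500,000

σ_{10d} = 3.112% × √10 = 9.841%.
ES multiplier = φ(z)/(1−α) = 0.058441/0.025 = 2.338.
ES = 9.841% × 2.338 = 23.008%; on $50,000,000: $11,504,000.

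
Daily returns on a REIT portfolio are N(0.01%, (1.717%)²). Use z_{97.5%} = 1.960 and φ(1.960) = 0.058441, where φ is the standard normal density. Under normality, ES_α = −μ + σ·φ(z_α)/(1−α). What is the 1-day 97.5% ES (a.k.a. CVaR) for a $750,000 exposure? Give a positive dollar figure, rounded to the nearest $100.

Tail multiplier: φ(z)/(1−α) = 0.058441 / 0.025 = 2.338.
ES = −(0.01%) + 1.717% × 2.338 = 4.004%.
On $750,000: 0.04004 × $750,000 = $30,030.

$30,000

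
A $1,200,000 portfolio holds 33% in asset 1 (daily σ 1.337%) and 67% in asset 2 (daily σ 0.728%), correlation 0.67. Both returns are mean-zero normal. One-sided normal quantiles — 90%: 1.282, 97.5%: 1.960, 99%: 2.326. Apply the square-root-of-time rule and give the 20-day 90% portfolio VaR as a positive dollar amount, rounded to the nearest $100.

$58,400

σ_p = √(0.33²·1.337² + 0.67²·0.728² + 2·0.67·0.33·0.67·1.337·0.728) = 0.849%.
σ_{20d} = 0.849% × √20 = 3.797%.
VaR = 1.282 × 3.797% = 4.868%; on $1,200,000 that is $58,416.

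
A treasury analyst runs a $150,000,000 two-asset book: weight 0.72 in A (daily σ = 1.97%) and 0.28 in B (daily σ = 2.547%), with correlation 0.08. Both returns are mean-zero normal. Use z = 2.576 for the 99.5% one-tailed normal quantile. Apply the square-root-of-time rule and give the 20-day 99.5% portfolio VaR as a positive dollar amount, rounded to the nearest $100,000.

σ_p = √(0.72²·1.97² + 0.28²·2.547² + 2·0.08·0.72·0.28·1.97·2.547) = 1.638%.
σ_{20d} = 1.638% × √20 = 7.325%.
VaR = 2.576 × 7.325% = 18.869%; on $150,000,000 that is $28,303,500.

$28,300,000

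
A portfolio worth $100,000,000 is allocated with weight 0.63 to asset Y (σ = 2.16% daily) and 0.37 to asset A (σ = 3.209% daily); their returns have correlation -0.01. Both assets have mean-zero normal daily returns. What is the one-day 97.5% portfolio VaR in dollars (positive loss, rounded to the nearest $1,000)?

σ_p² = 0.63²·2.16² + 0.37²·3.209² + 2·-0.01·0.63·0.37·2.16·3.209 = 3.2292 (%²).
σ_p = √3.2292 = 1.797%.
At 97.5%, z = 1.960.
VaR = 1.960 × 1.797% = 3.522%; on $100,000,000 that is $3,522,000.

$3,522,000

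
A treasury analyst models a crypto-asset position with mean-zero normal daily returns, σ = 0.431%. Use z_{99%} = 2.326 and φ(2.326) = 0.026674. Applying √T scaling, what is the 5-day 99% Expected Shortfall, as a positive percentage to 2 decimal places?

2.57%

σ_{5d} = 0.431% × √5 = 0.964%.
ES multiplier = φ(z)/(1−α) = 0.026674/0.01 = 2.667.
ES = 0.964% × 2.667 = 2.571%.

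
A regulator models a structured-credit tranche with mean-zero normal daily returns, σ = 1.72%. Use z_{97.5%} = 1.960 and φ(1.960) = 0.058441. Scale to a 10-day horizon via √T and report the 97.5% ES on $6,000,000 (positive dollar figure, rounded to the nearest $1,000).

σ_{10d} = 1.72% × √10 = 5.439%.
ES multiplier = φ(z)/(1−α) = 0.058441/0.025 = 2.338.
ES = 5.439% × 2.338 = 12.716%; on $6,000,000: $762,960.

$763,000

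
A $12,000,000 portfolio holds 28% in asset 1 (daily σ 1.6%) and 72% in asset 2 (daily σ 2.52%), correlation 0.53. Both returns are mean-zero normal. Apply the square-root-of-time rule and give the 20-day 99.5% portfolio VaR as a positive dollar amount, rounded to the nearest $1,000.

σ_p = √(0.28²·1.6² + 0.72²·2.52² + 2·0.53·0.28·0.72·1.6·2.52) = 2.087%.
σ_{20d} = 2.087% × √20 = 9.333%.
z(99.5%) = 2.576.
VaR = 2.576 × 9.333% = 24.042%; on $12,000,000 that is $2,885,040.

$2,885,000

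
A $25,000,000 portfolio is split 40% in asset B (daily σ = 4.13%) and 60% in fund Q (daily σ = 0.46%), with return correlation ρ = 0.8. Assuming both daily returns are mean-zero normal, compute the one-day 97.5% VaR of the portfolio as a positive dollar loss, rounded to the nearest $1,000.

$921,000

σ_p² = 0.4²·4.13² + 0.6²·0.46² + 2·0.8·0.4·0.6·4.13·0.46 = 3.5348 (%²).
σ_p = √3.5348 = 1.880%.
At 97.5%, z = 1.960.
VaR = 1.960 × 1.880% = 3.685%; on $25,000,000 that is $921,250.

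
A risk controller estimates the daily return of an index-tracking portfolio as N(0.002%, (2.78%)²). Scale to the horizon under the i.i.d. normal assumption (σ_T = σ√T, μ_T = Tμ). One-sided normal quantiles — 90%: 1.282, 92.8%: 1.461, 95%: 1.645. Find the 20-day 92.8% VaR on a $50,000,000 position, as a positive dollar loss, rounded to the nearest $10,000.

$9,060,000

σ_{20d} = 2.78% × √20 = 12.433%; μ_{20d} = 20 × 0.002% = 0.040%.
VaR = −(0.040%) + 1.461 × 12.433% = 18.125%.
On $50,000,000: 0.18125 × $50,000,000 = $9,062,500.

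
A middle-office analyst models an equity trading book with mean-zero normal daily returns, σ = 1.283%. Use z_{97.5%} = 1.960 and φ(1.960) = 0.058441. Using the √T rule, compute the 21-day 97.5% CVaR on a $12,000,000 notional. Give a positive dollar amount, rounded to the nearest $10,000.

$1,650,000

σ_{21d} = 1.283% × √21 = 5.879%.
ES multiplier = φ(z)/(1−α) = 0.058441/0.025 = 2.338.
ES = 5.879% × 2.338 = 13.745%; on $12,000,000: $1,649,400.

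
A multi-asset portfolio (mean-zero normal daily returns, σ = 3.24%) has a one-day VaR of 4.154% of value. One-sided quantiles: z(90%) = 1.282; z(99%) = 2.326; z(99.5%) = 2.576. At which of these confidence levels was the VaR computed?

Implied z = VaR/σ = 4.154 / 3.24 = 1.282.
This matches z(90%) = 1.282.

90%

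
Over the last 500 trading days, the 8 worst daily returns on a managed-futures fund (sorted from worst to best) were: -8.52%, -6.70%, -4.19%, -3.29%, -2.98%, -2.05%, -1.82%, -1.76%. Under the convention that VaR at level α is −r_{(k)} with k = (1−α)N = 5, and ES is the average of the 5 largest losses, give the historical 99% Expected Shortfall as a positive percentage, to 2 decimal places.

The 5 worst returns sum to -25.68%.
ES = −(-25.68%) / 5 = 5.136% ≈ 5.14%.

5.14%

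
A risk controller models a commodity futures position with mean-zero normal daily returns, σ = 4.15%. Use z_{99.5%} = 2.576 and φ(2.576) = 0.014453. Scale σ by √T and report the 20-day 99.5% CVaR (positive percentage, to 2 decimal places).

53.65%

σ_{20d} = 4.15% × √20 = 18.559%.
ES multiplier = φ(z)/(1−α) = 0.014453/0.005 = 2.891.
ES = 18.559% × 2.891 = 53.654%.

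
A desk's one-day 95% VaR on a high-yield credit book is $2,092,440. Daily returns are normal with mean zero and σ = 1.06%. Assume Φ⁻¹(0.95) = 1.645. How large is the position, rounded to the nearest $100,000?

$120,000,000

VaR as a fraction of value: z·σ = 1.645 × 1.06% = 1.7437%.
Position = $2,092,440 / 0.017437 = $120,000,000.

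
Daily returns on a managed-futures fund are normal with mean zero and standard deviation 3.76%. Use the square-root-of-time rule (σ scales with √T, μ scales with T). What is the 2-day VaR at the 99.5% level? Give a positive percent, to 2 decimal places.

At 99.5%, z = 2.576.
σ_{2d} = 3.76% × √2 = 5.317%.
VaR = 2.576 × 5.317% = 13.697%.

13.70%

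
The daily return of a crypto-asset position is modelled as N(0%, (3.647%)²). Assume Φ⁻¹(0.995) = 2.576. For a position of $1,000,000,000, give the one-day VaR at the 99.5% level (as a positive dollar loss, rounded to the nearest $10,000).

VaR = z·σ = 2.576 × 3.647% = 9.395%.
On $1,000,000,000: 0.09395 × $1,000,000,000 = $93,950,000.

$93,950,000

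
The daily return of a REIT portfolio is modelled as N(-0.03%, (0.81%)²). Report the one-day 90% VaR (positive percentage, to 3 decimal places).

At 90% one-sided, z = 1.282.
VaR = −μ + z·σ = −(-0.03%) + 1.282 × 0.81% = 1.068%.

1.068%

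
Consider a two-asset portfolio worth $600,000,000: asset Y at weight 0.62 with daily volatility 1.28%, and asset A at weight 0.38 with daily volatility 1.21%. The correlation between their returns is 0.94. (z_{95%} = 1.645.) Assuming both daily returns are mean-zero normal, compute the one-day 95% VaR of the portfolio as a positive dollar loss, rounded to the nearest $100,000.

σ_p² = 0.62²·1.28² + 0.38²·1.21² + 2·0.94·0.62·0.38·1.28·1.21 = 1.5272 (%²).
σ_p = √1.5272 = 1.236%.
VaR = 1.645 × 1.236% = 2.033%; on $600,000,000 that is $12,198,000.

$12,200,000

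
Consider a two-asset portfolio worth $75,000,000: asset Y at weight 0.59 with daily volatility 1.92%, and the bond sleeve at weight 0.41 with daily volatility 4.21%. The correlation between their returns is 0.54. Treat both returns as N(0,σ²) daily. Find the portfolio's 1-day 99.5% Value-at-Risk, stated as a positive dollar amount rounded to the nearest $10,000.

σ_p² = 0.59²·1.92² + 0.41²·4.21² + 2·0.54·0.59·0.41·1.92·4.21 = 6.3744 (%²).
σ_p = √6.3744 = 2.525%.
At 99.5%, z = 2.576.
VaR = 2.576 × 2.525% = 6.504%; on $75,000,000 that is $4,878,000.

$4,880,000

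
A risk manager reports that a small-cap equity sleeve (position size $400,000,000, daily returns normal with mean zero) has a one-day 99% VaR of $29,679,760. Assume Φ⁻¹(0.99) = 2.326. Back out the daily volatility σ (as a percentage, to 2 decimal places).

3.19%

VaR as a fraction: $29,679,760 / $400,000,000 = 7.420%.
σ = VaR / z = 7.420% / 2.326 = 3.190%.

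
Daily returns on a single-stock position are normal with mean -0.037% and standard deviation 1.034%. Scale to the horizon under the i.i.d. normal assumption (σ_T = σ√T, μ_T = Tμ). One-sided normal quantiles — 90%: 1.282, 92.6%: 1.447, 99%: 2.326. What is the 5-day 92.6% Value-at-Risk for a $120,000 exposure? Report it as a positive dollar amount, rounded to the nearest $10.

σ_{5d} = 1.034% × √5 = 2.312%; μ_{5d} = 5 × -0.037% = -0.185%.
VaR = −(-0.185%) + 1.447 × 2.312% = 3.530%.
On $120,000: 0.03530 × $120,000 = $4,236.

$4,240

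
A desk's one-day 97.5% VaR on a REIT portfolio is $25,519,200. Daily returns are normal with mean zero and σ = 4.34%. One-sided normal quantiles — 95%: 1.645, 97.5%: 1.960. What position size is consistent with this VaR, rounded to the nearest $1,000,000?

$300,000,000

VaR as a fraction of value: z·σ = 1.960 × 4.34% = 8.5064%.
Position = $25,519,200 / 0.085064 = $300,000,000.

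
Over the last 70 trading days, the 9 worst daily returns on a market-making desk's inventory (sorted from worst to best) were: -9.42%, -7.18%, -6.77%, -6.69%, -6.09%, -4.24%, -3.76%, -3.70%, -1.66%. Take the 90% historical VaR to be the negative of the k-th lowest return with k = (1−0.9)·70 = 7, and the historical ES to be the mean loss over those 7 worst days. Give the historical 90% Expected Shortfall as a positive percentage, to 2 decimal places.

6.31%

The 7 worst returns sum to -44.15%.
ES = −(-44.15%) / 7 = 6.3071…% ≈ 6.31%.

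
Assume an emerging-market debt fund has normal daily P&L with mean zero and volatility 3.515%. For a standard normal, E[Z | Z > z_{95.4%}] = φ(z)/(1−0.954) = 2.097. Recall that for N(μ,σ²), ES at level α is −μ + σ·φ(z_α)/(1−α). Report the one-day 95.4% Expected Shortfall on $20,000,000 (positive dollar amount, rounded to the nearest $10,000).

ES = 3.515% × 2.097 = 7.371%.
On $20,000,000: 0.07371 × $20,000,000 = $1,474,200.

$1,470,000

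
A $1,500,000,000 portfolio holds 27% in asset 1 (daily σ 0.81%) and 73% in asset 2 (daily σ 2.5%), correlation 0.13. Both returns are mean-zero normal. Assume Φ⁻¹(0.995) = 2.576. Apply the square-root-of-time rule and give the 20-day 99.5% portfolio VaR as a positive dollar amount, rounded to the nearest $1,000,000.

$322,000,000

σ_p = √(0.27²·0.81² + 0.73²·2.5² + 2·0.13·0.27·0.73·0.81·2.5) = 1.866%.
σ_{20d} = 1.866% × √20 = 8.345%.
VaR = 2.576 × 8.345% = 21.497%; on $1,500,000,000 that is $322,455,000.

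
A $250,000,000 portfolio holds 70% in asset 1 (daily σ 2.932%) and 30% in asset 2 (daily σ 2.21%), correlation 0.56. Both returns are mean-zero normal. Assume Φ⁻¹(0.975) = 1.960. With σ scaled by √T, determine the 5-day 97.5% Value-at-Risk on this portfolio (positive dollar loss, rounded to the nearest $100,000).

σ_p = √(0.7²·2.932² + 0.3²·2.21² + 2·0.56·0.7·0.3·2.932·2.21) = 2.485%.
σ_{5d} = 2.485% × √5 = 5.557%.
VaR = 1.960 × 5.557% = 10.892%; on $250,000,000 that is $27,230,000.

$27,200,000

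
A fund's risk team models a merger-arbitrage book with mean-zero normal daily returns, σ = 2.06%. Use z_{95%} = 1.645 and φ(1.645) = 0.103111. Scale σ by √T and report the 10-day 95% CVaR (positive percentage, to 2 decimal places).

13.43%

σ_{10d} = 2.06% × √10 = 6.514%.
ES multiplier = φ(z)/(1−α) = 0.103111/0.05 = 2.062.
ES = 6.514% × 2.062 = 13.432%.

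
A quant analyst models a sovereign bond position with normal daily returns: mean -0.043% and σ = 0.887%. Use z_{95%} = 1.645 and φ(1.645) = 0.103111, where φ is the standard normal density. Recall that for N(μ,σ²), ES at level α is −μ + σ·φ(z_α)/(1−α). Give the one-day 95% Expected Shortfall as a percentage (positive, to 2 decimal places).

Tail multiplier: φ(z)/(1−α) = 0.103111 / 0.05 = 2.062.
ES = −(-0.043%) + 0.887% × 2.062 = 1.872%.

1.87%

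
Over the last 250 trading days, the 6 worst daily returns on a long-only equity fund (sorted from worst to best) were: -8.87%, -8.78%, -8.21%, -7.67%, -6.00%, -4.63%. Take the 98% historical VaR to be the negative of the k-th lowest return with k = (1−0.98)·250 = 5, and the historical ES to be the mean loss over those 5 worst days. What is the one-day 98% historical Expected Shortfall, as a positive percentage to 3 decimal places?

7.906%

The 5 worst returns sum to -39.53%.
ES = −(-39.53%) / 5 = 7.906%.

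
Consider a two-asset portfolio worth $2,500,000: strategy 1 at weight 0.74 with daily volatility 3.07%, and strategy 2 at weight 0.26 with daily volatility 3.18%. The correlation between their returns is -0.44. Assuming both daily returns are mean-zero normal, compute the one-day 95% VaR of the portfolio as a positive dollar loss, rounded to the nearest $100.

$84,200

σ_p² = 0.74²·3.07² + 0.26²·3.18² + 2·-0.44·0.74·0.26·3.07·3.18 = 4.1917 (%²).
σ_p = √4.1917 = 2.047%.
At 95%, z = 1.645.
VaR = 1.645 × 2.047% = 3.367%; on $2,500,000 that is $84,175.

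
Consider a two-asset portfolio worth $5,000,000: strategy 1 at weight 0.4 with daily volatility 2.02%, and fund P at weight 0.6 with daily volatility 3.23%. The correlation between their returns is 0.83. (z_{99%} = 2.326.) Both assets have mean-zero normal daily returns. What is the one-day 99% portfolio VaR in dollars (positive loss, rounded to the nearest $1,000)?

σ_p² = 0.4²·2.02² + 0.6²·3.23² + 2·0.83·0.4·0.6·2.02·3.23 = 7.0081 (%²).
σ_p = √7.0081 = 2.647%.
VaR = 2.326 × 2.647% = 6.157%; on $5,000,000 that is $307,850.

$308,000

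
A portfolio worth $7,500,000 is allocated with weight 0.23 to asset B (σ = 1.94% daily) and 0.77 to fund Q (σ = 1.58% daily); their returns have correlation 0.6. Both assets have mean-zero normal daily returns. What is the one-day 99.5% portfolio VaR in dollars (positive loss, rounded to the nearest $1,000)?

σ_p² = 0.23²·1.94² + 0.77²·1.58² + 2·0.6·0.23·0.77·1.94·1.58 = 2.3306 (%²).
σ_p = √2.3306 = 1.527%.
At 99.5%, z = 2.576.
VaR = 2.576 × 1.527% = 3.934%; on $7,500,000 that is $295,050.

$295,000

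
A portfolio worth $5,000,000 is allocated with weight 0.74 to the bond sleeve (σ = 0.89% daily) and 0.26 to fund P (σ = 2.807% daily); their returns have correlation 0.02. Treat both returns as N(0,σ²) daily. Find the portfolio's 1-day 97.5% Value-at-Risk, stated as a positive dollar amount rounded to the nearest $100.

σ_p² = 0.74²·0.89² + 0.26²·2.807² + 2·0.02·0.74·0.26·0.89·2.807 = 0.9856 (%²).
σ_p = √0.9856 = 0.993%.
At 97.5%, z = 1.960.
VaR = 1.960 × 0.993% = 1.946%; on $5,000,000 that is $97,300.

$97,300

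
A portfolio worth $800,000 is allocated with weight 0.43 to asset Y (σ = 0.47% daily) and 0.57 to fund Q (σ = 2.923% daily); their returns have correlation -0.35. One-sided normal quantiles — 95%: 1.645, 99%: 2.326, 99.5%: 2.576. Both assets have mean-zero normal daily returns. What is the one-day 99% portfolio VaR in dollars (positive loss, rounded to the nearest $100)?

σ_p² = 0.43²·0.47² + 0.57²·2.923² + 2·-0.35·0.43·0.57·0.47·2.923 = 2.5811 (%²).
σ_p = √2.5811 = 1.607%.
VaR = 2.326 × 1.607% = 3.738%; on $800,000 that is $29,904.

$29,900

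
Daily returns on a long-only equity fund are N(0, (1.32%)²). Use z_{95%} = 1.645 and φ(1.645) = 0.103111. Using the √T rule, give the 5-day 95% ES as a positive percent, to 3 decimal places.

σ_{5d} = 1.32% × √5 = 2.952%.
ES multiplier = φ(z)/(1−α) = 0.103111/0.05 = 2.062.
ES = 2.952% × 2.062 = 6.087%.

6.087%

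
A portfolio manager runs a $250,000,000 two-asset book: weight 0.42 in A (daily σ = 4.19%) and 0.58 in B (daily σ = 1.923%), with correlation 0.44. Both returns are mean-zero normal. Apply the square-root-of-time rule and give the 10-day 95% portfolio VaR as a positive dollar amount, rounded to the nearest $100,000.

σ_p = √(0.42²·4.19² + 0.58²·1.923² + 2·0.44·0.42·0.58·4.19·1.923) = 2.463%.
σ_{10d} = 2.463% × √10 = 7.789%.
z(95%) = 1.645.
VaR = 1.645 × 7.789% = 12.813%; on $250,000,000 that is $32,032,500.

$32,000,000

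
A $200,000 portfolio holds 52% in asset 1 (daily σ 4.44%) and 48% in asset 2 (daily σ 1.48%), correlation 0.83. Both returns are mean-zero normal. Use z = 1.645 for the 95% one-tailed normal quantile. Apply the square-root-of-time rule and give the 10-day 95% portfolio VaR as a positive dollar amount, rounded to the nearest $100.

$30,400

σ_p = √(0.52²·4.44² + 0.48²·1.48² + 2·0.83·0.52·0.48·4.44·1.48) = 2.925%.
σ_{10d} = 2.925% × √10 = 9.250%.
VaR = 1.645 × 9.250% = 15.216%; on $200,000 that is $30,432.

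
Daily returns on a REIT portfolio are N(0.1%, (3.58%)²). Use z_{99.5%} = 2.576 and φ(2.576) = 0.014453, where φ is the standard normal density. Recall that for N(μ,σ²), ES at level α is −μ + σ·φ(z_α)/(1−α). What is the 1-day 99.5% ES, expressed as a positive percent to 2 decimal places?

Tail multiplier: φ(z)/(1−α) = 0.014453 / 0.005 = 2.891.
ES = −(0.1%) + 3.58% × 2.891 = 10.250%.

10.25%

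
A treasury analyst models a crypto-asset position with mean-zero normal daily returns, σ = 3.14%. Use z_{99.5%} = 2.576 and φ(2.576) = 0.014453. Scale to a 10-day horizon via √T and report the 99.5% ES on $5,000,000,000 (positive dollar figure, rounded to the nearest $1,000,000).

$1,435,000,000

σ_{10d} = 3.14% × √10 = 9.930%.
ES multiplier = φ(z)/(1−α) = 0.014453/0.005 = 2.891.
ES = 9.930% × 2.891 = 28.708%; on $5,000,000,000: $1,435,400,000.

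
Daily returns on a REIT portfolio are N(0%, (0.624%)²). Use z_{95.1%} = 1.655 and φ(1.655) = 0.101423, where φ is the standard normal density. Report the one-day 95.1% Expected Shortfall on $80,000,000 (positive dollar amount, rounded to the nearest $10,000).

Tail multiplier: φ(z)/(1−α) = 0.101423 / 0.049 = 2.070.
ES = 0.624% × 2.070 = 1.292%.
On $80,000,000: 0.01292 × $80,000,000 = $1,033,600.

$1,030,000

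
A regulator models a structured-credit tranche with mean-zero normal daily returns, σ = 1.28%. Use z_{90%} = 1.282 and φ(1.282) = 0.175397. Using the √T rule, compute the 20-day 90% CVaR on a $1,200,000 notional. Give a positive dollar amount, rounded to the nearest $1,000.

$120,000

σ_{20d} = 1.28% × √20 = 5.724%.
ES multiplier = φ(z)/(1−α) = 0.175397/0.1 = 1.754.
ES = 5.724% × 1.754 = 10.040%; on $1,200,000: $120,480.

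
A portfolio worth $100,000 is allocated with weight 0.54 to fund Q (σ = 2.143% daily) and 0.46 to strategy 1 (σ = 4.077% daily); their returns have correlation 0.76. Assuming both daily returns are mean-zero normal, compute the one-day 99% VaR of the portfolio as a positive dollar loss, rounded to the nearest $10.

$6,640

σ_p² = 0.54²·2.143² + 0.46²·4.077² + 2·0.76·0.54·0.46·2.143·4.077 = 8.1552 (%²).
σ_p = √8.1552 = 2.856%.
At 99%, z = 2.326.
VaR = 2.326 × 2.856% = 6.643%; on $100,000 that is $6,643.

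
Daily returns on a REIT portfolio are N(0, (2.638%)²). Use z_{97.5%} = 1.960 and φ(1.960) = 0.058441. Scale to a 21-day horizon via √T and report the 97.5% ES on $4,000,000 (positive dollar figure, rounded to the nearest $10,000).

$1,130,000

σ_{21d} = 2.638% × √21 = 12.089%.
ES multiplier = φ(z)/(1−α) = 0.058441/0.025 = 2.338.
ES = 12.089% × 2.338 = 28.264%; on $4,000,000: $1,130,560.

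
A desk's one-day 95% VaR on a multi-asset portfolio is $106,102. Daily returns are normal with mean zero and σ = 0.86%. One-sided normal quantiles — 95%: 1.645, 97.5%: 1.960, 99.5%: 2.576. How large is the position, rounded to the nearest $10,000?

VaR as a fraction of value: z·σ = 1.645 × 0.86% = 1.4147%.
Position = $106,102 / 0.014147 = $7,499,965.

$7,500,000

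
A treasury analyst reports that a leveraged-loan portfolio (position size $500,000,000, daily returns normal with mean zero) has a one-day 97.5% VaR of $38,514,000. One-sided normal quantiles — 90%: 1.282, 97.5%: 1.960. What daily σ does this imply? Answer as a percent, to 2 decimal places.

3.93%

VaR as a fraction: $38,514,000 / $500,000,000 = 7.703%.
σ = VaR / z = 7.703% / 1.960 = 3.930%.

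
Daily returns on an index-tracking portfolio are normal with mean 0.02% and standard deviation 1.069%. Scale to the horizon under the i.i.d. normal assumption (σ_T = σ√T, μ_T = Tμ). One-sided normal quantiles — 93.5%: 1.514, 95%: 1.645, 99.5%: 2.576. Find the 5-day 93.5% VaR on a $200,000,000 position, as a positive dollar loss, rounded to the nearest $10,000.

σ_{5d} = 1.069% × √5 = 2.390%; μ_{5d} = 5 × 0.02% = 0.100%.
VaR = −(0.100%) + 1.514 × 2.390% = 3.518%.
On $200,000,000: 0.03518 × $200,000,000 = $7,036,000.

$7,040,000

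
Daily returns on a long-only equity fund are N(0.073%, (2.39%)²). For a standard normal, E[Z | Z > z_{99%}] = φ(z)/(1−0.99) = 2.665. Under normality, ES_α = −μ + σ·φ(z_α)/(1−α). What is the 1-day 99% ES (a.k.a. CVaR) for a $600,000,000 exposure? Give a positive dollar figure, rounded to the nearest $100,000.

$37,800,000

ES = −(0.073%) + 2.39% × 2.665 = 6.296%.
On $600,000,000: 0.06296 × $600,000,000 = $37,776,000.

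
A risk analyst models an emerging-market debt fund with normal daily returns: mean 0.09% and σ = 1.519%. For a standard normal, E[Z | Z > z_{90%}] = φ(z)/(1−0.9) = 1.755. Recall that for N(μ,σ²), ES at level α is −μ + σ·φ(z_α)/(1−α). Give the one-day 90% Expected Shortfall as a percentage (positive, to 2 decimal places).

2.58%

ES = −(0.09%) + 1.519% × 1.755 = 2.576%.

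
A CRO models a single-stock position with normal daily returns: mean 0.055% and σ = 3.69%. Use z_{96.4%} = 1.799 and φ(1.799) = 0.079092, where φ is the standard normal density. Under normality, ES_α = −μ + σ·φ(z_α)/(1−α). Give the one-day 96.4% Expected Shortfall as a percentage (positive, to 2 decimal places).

8.05%

Tail multiplier: φ(z)/(1−α) = 0.079092 / 0.036 = 2.197.
ES = −(0.055%) + 3.69% × 2.197 = 8.052%.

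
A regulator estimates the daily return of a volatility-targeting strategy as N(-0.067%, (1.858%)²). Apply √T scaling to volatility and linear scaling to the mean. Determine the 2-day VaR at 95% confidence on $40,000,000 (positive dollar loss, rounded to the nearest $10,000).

$1,780,000

At 95%, z = 1.645.
σ_{2d} = 1.858% × √2 = 2.628%; μ_{2d} = 2 × -0.067% = -0.134%.
VaR = −(-0.134%) + 1.645 × 2.628% = 4.457%.
On $40,000,000: 0.04457 × $40,000,000 = $1,782,800.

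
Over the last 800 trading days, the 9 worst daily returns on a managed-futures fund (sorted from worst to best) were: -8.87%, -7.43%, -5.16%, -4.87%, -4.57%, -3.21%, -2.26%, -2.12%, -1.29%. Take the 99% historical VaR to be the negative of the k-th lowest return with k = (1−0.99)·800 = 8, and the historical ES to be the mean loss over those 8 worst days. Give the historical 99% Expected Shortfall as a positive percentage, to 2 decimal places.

4.81%

The 8 worst returns sum to -38.49%.
ES = −(-38.49%) / 8 = 4.81125% ≈ 4.81%.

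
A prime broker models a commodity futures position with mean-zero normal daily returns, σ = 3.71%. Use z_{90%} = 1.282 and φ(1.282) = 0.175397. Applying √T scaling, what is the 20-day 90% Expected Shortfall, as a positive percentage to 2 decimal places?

σ_{20d} = 3.71% × √20 = 16.592%.
ES multiplier = φ(z)/(1−α) = 0.175397/0.1 = 1.754.
ES = 16.592% × 1.754 = 29.102%.

29.10%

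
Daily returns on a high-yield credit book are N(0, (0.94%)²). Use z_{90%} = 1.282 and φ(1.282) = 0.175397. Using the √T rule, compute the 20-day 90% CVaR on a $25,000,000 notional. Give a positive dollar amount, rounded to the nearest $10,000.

σ_{20d} = 0.94% × √20 = 4.204%.
ES multiplier = φ(z)/(1−α) = 0.175397/0.1 = 1.754.
ES = 4.204% × 1.754 = 7.374%; on $25,000,000: $1,843,500.

$1,840,000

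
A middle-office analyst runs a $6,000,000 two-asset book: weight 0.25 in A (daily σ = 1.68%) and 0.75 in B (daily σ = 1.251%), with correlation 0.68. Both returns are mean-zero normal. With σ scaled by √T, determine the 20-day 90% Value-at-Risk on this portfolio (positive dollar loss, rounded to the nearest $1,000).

σ_p = √(0.25²·1.68² + 0.75²·1.251² + 2·0.68·0.25·0.75·1.68·1.251) = 1.262%.
σ_{20d} = 1.262% × √20 = 5.644%.
z(90%) = 1.282.
VaR = 1.282 × 5.644% = 7.236%; on $6,000,000 that is $434,160.

$434,000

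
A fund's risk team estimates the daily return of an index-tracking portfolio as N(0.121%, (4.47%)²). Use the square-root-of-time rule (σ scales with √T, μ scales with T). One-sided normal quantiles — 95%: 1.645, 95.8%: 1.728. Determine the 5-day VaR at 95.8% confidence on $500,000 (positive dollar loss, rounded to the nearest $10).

$83,330

σ_{5d} = 4.47% × √5 = 9.995%; μ_{5d} = 5 × 0.121% = 0.605%.
VaR = −(0.605%) + 1.728 × 9.995% = 16.666%.
On $500,000: 0.16666 × $500,000 = $83,330.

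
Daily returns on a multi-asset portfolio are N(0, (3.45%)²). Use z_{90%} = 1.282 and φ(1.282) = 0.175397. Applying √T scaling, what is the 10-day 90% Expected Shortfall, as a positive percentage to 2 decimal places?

σ_{10d} = 3.45% × √10 = 10.910%.
ES multiplier = φ(z)/(1−α) = 0.175397/0.1 = 1.754.
ES = 10.910% × 1.754 = 19.136%.

19.14%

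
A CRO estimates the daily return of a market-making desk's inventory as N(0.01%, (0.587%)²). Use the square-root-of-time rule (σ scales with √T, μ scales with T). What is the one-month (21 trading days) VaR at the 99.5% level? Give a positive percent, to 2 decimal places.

At 99.5%, z = 2.576.
σ_{21d} = 0.587% × √21 = 2.690%; μ_{21d} = 21 × 0.01% = 0.210%.
VaR = −(0.210%) + 2.576 × 2.690% = 6.719%.

6.72%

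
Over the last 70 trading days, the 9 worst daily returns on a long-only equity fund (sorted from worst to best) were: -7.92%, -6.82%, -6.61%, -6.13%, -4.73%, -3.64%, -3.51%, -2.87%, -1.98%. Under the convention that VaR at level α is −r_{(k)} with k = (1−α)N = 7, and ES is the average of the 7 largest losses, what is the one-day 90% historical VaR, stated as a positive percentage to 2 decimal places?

3.51%

k = 7; the 7th lowest return is -3.51%, so VaR = 3.51%.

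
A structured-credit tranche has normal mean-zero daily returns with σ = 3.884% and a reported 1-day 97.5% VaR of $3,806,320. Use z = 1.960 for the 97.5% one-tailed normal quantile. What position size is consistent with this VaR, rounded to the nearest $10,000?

VaR as a fraction of value: z·σ = 1.960 × 3.884% = 7.61264%.
Position = $3,806,320 / 0.0761264 = $50,000,000.

$50,000,000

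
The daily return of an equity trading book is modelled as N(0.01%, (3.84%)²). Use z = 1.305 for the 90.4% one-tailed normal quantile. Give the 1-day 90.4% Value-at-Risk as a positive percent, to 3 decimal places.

5.001%

VaR = −μ + z·σ = −(0.01%) + 1.305 × 3.84% = 5.001%.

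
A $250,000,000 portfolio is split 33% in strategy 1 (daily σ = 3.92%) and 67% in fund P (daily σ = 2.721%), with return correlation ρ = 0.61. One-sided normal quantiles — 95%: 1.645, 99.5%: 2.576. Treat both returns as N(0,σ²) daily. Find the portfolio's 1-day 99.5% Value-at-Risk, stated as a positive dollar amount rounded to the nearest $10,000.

$18,070,000

σ_p² = 0.33²·3.92² + 0.67²·2.721² + 2·0.61·0.33·0.67·3.92·2.721 = 7.8741 (%²).
σ_p = √7.8741 = 2.806%.
VaR = 2.576 × 2.806% = 7.228%; on $250,000,000 that is $18,070,000.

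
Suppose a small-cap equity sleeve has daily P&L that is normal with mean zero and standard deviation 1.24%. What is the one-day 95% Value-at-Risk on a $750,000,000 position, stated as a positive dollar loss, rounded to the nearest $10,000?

$15,300,000

At 95% one-sided, z = 1.645.
VaR = z·σ = 1.645 × 1.24% = 2.040%.
On $750,000,000: 0.02040 × $750,000,000 = $15,300,000.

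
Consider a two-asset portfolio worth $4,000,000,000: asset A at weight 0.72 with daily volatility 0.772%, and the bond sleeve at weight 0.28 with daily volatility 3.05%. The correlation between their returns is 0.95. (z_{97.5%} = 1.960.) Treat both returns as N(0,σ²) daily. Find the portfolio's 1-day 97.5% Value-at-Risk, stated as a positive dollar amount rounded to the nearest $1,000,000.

σ_p² = 0.72²·0.772² + 0.28²·3.05² + 2·0.95·0.72·0.28·0.772·3.05 = 1.9402 (%²).
σ_p = √1.9402 = 1.393%.
VaR = 1.960 × 1.393% = 2.730%; on $4,000,000,000 that is $109,200,000.

$109,000,000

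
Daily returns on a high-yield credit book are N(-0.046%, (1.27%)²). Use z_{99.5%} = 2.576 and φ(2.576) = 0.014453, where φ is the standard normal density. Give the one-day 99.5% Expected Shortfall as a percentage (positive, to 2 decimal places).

Tail multiplier: φ(z)/(1−α) = 0.014453 / 0.005 = 2.891.
ES = −(-0.046%) + 1.27% × 2.891 = 3.718%.

3.72%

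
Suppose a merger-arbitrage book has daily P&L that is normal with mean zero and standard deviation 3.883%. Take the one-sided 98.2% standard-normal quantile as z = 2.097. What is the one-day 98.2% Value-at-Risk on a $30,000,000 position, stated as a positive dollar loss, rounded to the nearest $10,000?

$2,440,000

VaR = z·σ = 2.097 × 3.883% = 8.143%.
On $30,000,000: 0.08143 × $30,000,000 = $2,442,900.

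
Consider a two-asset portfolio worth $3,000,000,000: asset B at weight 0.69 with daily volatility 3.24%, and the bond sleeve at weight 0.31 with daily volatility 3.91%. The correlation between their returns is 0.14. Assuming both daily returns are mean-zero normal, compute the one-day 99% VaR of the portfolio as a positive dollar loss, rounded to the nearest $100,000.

σ_p² = 0.69²·3.24² + 0.31²·3.91² + 2·0.14·0.69·0.31·3.24·3.91 = 7.2258 (%²).
σ_p = √7.2258 = 2.688%.
At 99%, z = 2.326.
VaR = 2.326 × 2.688% = 6.252%; on $3,000,000,000 that is $187,560,000.

$187,600,000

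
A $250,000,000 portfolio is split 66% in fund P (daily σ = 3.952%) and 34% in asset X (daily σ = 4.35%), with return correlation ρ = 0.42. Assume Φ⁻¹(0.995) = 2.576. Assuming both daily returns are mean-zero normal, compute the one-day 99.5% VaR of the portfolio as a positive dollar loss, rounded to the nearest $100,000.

$22,500,000

σ_p² = 0.66²·3.952² + 0.34²·4.35² + 2·0.42·0.66·0.34·3.952·4.35 = 12.2312 (%²).
σ_p = √12.2312 = 3.497%.
VaR = 2.576 × 3.497% = 9.008%; on $250,000,000 that is $22,520,000.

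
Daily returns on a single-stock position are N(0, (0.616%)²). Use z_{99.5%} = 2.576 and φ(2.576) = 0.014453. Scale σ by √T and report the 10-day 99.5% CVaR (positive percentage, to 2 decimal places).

σ_{10d} = 0.616% × √10 = 1.948%.
ES multiplier = φ(z)/(1−α) = 0.014453/0.005 = 2.891.
ES = 1.948% × 2.891 = 5.632%.

5.63%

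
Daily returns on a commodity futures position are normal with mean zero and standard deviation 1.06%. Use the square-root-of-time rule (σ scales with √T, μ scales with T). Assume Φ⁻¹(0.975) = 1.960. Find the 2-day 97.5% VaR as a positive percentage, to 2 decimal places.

2.94%

σ_{2d} = 1.06% × √2 = 1.499%.
VaR = 1.960 × 1.499% = 2.938%.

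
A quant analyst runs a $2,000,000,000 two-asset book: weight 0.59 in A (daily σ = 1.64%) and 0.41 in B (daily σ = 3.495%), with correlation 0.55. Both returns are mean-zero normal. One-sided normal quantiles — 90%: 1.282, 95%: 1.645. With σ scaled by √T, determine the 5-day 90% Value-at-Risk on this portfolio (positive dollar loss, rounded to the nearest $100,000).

σ_p = √(0.59²·1.64² + 0.41²·3.495² + 2·0.55·0.59·0.41·1.64·3.495) = 2.125%.
σ_{5d} = 2.125% × √5 = 4.752%.
VaR = 1.282 × 4.752% = 6.092%; on $2,000,000,000 that is $121,840,000.

$121,800,000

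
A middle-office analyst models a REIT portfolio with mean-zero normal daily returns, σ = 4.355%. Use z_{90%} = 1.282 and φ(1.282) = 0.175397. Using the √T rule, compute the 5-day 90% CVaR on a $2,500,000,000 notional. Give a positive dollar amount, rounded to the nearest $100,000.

$427,000,000

σ_{5d} = 4.355% × √5 = 9.738%.
ES multiplier = φ(z)/(1−α) = 0.175397/0.1 = 1.754.
ES = 9.738% × 1.754 = 17.080%; on $2,500,000,000: $427,000,000.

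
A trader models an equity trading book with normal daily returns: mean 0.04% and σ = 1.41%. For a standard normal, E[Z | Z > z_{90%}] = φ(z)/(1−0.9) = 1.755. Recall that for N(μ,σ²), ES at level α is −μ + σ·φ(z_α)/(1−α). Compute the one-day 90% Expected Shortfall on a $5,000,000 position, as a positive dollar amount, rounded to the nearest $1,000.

ES = −(0.04%) + 1.41% × 1.755 = 2.435%.
On $5,000,000: 0.02435 × $5,000,000 = $121,750.

$122,000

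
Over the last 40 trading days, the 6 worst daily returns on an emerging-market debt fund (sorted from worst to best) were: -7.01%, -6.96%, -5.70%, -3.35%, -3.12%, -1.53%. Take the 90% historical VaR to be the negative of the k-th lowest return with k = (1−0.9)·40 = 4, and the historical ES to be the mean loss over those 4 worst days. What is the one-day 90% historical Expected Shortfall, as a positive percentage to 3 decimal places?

The 4 worst returns sum to -23.02%.
ES = −(-23.02%) / 4 = 5.755%.

5.755%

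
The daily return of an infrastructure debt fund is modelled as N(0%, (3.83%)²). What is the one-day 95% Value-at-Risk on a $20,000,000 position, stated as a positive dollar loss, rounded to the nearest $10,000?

$1,260,000

At 95% one-sided, z = 1.645.
VaR = z·σ = 1.645 × 3.83% = 6.300%.
On $20,000,000: 0.06300 × $20,000,000 = $1,260,000.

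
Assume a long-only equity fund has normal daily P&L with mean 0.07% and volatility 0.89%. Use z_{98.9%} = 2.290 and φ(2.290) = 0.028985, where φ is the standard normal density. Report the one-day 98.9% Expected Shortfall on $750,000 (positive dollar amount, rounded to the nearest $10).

Tail multiplier: φ(z)/(1−α) = 0.028985 / 0.011 = 2.635.
ES = −(0.07%) + 0.89% × 2.635 = 2.275%.
On $750,000: 0.02275 × $750,000 = $17,062.

$17,060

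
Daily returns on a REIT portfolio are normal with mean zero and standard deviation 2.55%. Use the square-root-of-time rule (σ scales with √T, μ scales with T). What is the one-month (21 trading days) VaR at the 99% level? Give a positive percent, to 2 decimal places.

At 99%, z = 2.326.
σ_{21d} = 2.55% × √21 = 11.686%.
VaR = 2.326 × 11.686% = 27.182%.

27.18%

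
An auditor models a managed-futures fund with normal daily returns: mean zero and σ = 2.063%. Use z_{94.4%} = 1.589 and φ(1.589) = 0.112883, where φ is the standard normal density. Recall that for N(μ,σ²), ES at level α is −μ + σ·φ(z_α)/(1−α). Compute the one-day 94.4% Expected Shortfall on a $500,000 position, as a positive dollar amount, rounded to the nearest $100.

$20,800

Tail multiplier: φ(z)/(1−α) = 0.112883 / 0.056 = 2.016.
ES = 2.063% × 2.016 = 4.159%.
On $500,000: 0.04159 × $500,000 = $20,795.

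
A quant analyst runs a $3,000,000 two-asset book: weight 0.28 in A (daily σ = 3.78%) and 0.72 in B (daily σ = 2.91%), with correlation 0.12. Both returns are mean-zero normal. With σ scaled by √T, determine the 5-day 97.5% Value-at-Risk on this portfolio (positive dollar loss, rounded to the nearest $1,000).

σ_p = √(0.28²·3.78² + 0.72²·2.91² + 2·0.12·0.28·0.72·3.78·2.91) = 2.458%.
σ_{5d} = 2.458% × √5 = 5.496%.
z(97.5%) = 1.960.
VaR = 1.960 × 5.496% = 10.772%; on $3,000,000 that is $323,160.

$323,000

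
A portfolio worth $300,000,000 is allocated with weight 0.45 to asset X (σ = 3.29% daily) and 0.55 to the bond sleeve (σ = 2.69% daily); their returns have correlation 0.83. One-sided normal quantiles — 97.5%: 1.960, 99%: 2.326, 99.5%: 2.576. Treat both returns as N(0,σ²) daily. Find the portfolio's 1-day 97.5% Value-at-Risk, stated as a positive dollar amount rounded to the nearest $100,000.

$16,600,000

σ_p² = 0.45²·3.29² + 0.55²·2.69² + 2·0.83·0.45·0.55·3.29·2.69 = 8.0169 (%²).
σ_p = √8.0169 = 2.831%.
VaR = 1.960 × 2.831% = 5.549%; on $300,000,000 that is $16,647,000.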